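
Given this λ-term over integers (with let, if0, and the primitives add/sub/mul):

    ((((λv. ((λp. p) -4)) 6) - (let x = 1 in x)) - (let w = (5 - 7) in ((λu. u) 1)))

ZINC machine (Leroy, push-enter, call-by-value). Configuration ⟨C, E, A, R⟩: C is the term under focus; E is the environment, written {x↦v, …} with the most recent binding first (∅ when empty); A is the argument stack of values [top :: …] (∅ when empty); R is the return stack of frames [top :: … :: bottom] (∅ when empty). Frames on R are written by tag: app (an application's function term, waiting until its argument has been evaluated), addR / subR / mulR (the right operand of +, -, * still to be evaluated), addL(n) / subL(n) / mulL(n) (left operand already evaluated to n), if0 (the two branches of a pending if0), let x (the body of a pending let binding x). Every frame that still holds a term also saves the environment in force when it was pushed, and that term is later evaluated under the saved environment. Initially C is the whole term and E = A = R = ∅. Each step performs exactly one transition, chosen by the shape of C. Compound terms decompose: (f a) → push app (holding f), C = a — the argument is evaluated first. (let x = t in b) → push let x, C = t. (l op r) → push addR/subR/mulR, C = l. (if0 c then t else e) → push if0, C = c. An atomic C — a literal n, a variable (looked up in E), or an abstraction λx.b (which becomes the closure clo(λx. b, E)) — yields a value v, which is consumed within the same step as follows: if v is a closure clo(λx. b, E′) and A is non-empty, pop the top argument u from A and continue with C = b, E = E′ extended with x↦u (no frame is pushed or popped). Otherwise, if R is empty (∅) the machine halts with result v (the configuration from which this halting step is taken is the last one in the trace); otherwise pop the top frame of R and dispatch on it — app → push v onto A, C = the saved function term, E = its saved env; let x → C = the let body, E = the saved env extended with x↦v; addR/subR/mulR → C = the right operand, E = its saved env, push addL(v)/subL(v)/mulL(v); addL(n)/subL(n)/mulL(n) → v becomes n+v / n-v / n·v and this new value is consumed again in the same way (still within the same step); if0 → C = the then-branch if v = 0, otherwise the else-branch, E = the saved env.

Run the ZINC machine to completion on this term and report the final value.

Answer: -6

Derivation:
0. <C=((((λv. ((λp. p) -4)) 6) - (let x = 1 in x)) - (let w = (5 - 7) in ((λu. u) 1))), E=∅, A=∅, R=∅>
1. <C=(((λv. ((λp. p) -4)) 6) - (let x = 1 in x)), E=∅, A=∅, R=[subR]>
2. <C=((λv. ((λp. p) -4)) 6), E=∅, A=∅, R=[subR :: subR]>
3. <C=6, E=∅, A=∅, R=[app :: subR :: subR]>
4. <C=(λv. ((λp. p) -4)), E=∅, A=[6], R=[subR :: subR]>
5. <C=((λp. p) -4), E={v↦6}, A=∅, R=[subR :: subR]>
6. <C=-4, E={v↦6}, A=∅, R=[app :: subR :: subR]>
7. <C=(λp. p), E={v↦6}, A=[-4], R=[subR :: subR]>
8. <C=p, E={p↦-4, v↦6}, A=∅, R=[subR :: subR]>
9. <C=(let x = 1 in x), E=∅, A=∅, R=[subL(-4) :: subR]>
10. <C=1, E=∅, A=∅, R=[let x :: subL(-4) :: subR]>
11. <C=x, E={x↦1}, A=∅, R=[subL(-4) :: subR]>
12. <C=(let w = (5 - 7) in ((λu. u) 1)), E=∅, A=∅, R=[subL(-5)]>
13. <C=(5 - 7), E=∅, A=∅, R=[let w :: subL(-5)]>
14. <C=5, E=∅, A=∅, R=[subR :: let w :: subL(-5)]>
15. <C=7, E=∅, A=∅, R=[subL(5) :: let w :: subL(-5)]>
16. <C=((λu. u) 1), E={w↦-2}, A=∅, R=[subL(-5)]>
17. <C=1, E={w↦-2}, A=∅, R=[app :: subL(-5)]>
18. <C=(λu. u), E={w↦-2}, A=[1], R=[subL(-5)]>
19. <C=u, E={u↦1, w↦-2}, A=∅, R=[subL(-5)]>
→ final value -6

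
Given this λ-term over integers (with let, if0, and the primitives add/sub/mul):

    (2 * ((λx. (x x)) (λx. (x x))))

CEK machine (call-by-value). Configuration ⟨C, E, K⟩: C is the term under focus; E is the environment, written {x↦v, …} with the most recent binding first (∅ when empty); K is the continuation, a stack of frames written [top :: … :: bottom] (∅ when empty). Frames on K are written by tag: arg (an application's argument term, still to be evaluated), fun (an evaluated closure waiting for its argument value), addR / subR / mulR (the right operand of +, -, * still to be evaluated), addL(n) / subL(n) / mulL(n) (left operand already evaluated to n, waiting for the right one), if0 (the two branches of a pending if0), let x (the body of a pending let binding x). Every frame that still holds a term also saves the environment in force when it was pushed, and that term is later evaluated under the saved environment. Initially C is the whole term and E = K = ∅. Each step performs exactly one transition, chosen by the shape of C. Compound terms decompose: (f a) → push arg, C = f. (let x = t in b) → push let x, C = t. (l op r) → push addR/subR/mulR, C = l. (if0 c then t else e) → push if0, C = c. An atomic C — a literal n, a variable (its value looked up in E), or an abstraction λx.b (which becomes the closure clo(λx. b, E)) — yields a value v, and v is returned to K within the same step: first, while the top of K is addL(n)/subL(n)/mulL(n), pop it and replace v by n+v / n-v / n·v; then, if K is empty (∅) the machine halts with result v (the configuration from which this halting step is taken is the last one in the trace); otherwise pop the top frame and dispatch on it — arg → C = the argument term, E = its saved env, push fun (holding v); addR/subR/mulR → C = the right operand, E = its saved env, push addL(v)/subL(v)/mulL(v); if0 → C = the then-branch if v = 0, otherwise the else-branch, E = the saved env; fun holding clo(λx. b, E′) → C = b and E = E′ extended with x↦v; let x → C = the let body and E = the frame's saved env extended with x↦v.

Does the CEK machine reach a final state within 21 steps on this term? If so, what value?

0. <C=(2 * ((λx. (x x)) (λx. (x x)))), E=∅, K=∅>
1. <C=2, E=∅, K=[mulR]>
2. <C=((λx. (x x)) (λx. (x x))), E=∅, K=[mulL(2)]>
3. <C=(λx. (x x)), E=∅, K=[arg :: mulL(2)]>
4. <C=(λx. (x x)), E=∅, K=[fun :: mulL(2)]>
5. <C=(x x), E={x↦clo(λx. (x x), ∅)}, K=[mulL(2)]>
6. <C=x, E={x↦clo(λx. (x x), ∅)}, K=[arg :: mulL(2)]>
7. <C=x, E={x↦clo(λx. (x x), ∅)}, K=[fun :: mulL(2)]>
… configuration repeats with period 3 (steps 5–7 recur indefinitely) …

Answer: DIVERGES (no final state within 21 steps)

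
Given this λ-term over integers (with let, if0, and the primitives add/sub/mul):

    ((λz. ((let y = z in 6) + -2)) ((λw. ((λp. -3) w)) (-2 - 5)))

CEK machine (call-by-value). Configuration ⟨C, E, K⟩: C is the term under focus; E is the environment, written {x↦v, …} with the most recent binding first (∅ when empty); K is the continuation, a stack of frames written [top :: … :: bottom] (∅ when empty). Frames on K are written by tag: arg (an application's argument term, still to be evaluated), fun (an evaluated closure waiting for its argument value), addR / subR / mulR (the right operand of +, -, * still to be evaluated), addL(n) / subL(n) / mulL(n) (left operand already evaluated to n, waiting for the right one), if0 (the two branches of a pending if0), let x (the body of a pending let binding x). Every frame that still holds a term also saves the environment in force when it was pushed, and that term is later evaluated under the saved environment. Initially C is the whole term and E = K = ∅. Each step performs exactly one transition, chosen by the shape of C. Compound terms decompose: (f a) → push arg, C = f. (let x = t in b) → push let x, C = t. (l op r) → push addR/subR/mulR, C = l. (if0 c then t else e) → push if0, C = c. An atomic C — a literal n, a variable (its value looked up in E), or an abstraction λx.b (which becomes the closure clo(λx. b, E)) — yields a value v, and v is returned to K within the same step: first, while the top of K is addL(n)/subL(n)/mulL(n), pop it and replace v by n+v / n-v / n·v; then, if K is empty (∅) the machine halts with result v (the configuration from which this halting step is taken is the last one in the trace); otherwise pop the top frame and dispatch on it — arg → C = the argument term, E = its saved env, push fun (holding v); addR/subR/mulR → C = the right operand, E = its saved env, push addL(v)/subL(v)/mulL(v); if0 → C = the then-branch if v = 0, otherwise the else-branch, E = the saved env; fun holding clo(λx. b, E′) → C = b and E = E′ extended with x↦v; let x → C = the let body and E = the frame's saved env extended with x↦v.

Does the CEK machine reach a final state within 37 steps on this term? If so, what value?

Answer: 4

Derivation:
t=0: ⟨C=((λz. ((let y = z in 6) + -2)) ((λw. ((λp. -3) w)) (-2 - 5))); E=∅; K=∅⟩
t=1: ⟨C=(λz. ((let y = z in 6) + -2)); E=∅; K=[arg]⟩
t=2: ⟨C=((λw. ((λp. -3) w)) (-2 - 5)); E=∅; K=[fun]⟩
t=3: ⟨C=(λw. ((λp. -3) w)); E=∅; K=[arg :: fun]⟩
t=4: ⟨C=(-2 - 5); E=∅; K=[fun :: fun]⟩
t=5: ⟨C=-2; E=∅; K=[subR :: fun :: fun]⟩
t=6: ⟨C=5; E=∅; K=[subL(-2) :: fun :: fun]⟩
t=7: ⟨C=((λp. -3) w); E={w↦-7}; K=[fun]⟩
t=8: ⟨C=(λp. -3); E={w↦-7}; K=[arg :: fun]⟩
t=9: ⟨C=w; E={w↦-7}; K=[fun :: fun]⟩
t=10: ⟨C=-3; E={p↦-7, w↦-7}; K=[fun]⟩
t=11: ⟨C=((let y = z in 6) + -2); E={z↦-3}; K=∅⟩
t=12: ⟨C=(let y = z in 6); E={z↦-3}; K=[addR]⟩
t=13: ⟨C=z; E={z↦-3}; K=[let y :: addR]⟩
t=14: ⟨C=6; E={y↦-3, z↦-3}; K=[addR]⟩
t=15: ⟨C=-2; E={z↦-3}; K=[addL(6)]⟩
→ final value 4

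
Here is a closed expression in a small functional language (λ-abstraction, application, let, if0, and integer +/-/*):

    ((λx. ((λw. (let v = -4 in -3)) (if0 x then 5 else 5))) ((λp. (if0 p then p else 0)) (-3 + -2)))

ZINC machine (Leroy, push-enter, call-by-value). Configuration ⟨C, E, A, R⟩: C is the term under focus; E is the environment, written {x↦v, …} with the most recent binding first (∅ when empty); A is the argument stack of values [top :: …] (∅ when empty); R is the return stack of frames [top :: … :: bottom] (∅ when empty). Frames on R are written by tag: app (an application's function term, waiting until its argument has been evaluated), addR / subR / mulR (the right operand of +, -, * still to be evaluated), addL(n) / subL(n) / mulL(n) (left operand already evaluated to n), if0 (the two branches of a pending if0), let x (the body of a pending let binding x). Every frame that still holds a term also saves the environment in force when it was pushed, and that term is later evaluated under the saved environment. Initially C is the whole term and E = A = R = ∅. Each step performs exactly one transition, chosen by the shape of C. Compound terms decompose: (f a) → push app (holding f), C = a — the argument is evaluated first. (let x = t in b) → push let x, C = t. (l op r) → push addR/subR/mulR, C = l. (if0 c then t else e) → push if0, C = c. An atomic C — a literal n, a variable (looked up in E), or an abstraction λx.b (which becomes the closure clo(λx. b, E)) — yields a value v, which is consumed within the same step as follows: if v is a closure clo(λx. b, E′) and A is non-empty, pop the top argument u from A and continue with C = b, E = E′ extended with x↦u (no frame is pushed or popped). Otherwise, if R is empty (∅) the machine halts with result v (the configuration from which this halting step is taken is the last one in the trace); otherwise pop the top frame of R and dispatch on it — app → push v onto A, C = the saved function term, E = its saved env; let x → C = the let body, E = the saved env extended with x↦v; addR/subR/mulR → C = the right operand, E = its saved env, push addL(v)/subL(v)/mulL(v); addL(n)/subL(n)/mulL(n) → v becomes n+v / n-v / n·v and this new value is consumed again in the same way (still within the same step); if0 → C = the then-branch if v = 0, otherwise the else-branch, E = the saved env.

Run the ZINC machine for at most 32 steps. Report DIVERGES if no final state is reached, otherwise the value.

step 0: [C=((λx. ((λw. (let v = -4 in -3)) (if0 x then 5 else 5))) ((λp. (if0 p then p else 0)) (-3 + -2))) | E=∅ | A=∅ | R=∅]
step 1: [C=((λp. (if0 p then p else 0)) (-3 + -2)) | E=∅ | A=∅ | R=[app]]
step 2: [C=(-3 + -2) | E=∅ | A=∅ | R=[app :: app]]
step 3: [C=-3 | E=∅ | A=∅ | R=[addR :: app :: app]]
step 4: [C=-2 | E=∅ | A=∅ | R=[addL(-3) :: app :: app]]
step 5: [C=(λp. (if0 p then p else 0)) | E=∅ | A=[-5] | R=[app]]
step 6: [C=(if0 p then p else 0) | E={p↦-5} | A=∅ | R=[app]]
step 7: [C=p | E={p↦-5} | A=∅ | R=[if0 :: app]]
step 8: [C=0 | E={p↦-5} | A=∅ | R=[app]]
step 9: [C=(λx. ((λw. (let v = -4 in -3)) (if0 x then 5 else 5))) | E=∅ | A=[0] | R=∅]
step 10: [C=((λw. (let v = -4 in -3)) (if0 x then 5 else 5)) | E={x↦0} | A=∅ | R=∅]
step 11: [C=(if0 x then 5 else 5) | E={x↦0} | A=∅ | R=[app]]
step 12: [C=x | E={x↦0} | A=∅ | R=[if0 :: app]]
step 13: [C=5 | E={x↦0} | A=∅ | R=[app]]
step 14: [C=(λw. (let v = -4 in -3)) | E={x↦0} | A=[5] | R=∅]
step 15: [C=(let v = -4 in -3) | E={w↦5, x↦0} | A=∅ | R=∅]
step 16: [C=-4 | E={w↦5, x↦0} | A=∅ | R=[let v]]
step 17: [C=-3 | E={v↦-4, w↦5, x↦0} | A=∅ | R=∅]
→ final value -3

Answer: -3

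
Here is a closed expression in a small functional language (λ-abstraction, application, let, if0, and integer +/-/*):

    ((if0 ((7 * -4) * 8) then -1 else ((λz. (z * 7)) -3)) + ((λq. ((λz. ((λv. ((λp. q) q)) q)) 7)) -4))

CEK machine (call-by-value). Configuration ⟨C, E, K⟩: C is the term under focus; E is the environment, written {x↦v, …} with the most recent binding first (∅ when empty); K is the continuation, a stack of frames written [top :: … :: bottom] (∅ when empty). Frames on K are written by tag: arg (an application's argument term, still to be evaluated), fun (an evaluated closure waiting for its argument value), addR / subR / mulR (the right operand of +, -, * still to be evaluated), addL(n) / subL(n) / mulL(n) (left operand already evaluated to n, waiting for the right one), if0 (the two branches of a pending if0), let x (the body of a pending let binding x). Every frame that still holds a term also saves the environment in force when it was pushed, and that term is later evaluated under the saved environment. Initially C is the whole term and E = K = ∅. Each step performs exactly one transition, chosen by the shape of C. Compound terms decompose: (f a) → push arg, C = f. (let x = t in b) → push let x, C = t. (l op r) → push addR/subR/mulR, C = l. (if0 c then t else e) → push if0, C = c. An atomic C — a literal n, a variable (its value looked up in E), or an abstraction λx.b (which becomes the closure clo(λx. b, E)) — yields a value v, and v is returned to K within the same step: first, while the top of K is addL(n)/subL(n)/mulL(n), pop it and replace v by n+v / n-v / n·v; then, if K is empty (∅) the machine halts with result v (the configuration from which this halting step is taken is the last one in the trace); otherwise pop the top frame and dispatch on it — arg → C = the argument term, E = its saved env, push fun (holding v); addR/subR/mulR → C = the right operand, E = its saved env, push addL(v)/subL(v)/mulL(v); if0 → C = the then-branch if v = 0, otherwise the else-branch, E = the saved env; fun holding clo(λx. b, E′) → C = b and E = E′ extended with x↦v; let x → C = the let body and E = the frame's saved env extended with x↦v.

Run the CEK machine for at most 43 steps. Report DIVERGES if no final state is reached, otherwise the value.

Answer: -25

Execution trace:
[0] <C=((if0 ((7 * -4) * 8) then -1 else ((λz. (z * 7)) -3)) + ((λq. ((λz. ((λv. ((λp. q) q)) q)) 7)) -4)), E=∅, K=∅>
[1] <C=(if0 ((7 * -4) * 8) then -1 else ((λz. (z * 7)) -3)), E=∅, K=[addR]>
[2] <C=((7 * -4) * 8), E=∅, K=[if0 :: addR]>
[3] <C=(7 * -4), E=∅, K=[mulR :: if0 :: addR]>
[4] <C=7, E=∅, K=[mulR :: mulR :: if0 :: addR]>
[5] <C=-4, E=∅, K=[mulL(7) :: mulR :: if0 :: addR]>
[6] <C=8, E=∅, K=[mulL(-28) :: if0 :: addR]>
[7] <C=((λz. (z * 7)) -3), E=∅, K=[addR]>
[8] <C=(λz. (z * 7)), E=∅, K=[arg :: addR]>
[9] <C=-3, E=∅, K=[fun :: addR]>
[10] <C=(z * 7), E={z↦-3}, K=[addR]>
[11] <C=z, E={z↦-3}, K=[mulR :: addR]>
[12] <C=7, E={z↦-3}, K=[mulL(-3) :: addR]>
[13] <C=((λq. ((λz. ((λv. ((λp. q) q)) q)) 7)) -4), E=∅, K=[addL(-21)]>
[14] <C=(λq. ((λz. ((λv. ((λp. q) q)) q)) 7)), E=∅, K=[arg :: addL(-21)]>
[15] <C=-4, E=∅, K=[fun :: addL(-21)]>
[16] <C=((λz. ((λv. ((λp. q) q)) q)) 7), E={q↦-4}, K=[addL(-21)]>
[17] <C=(λz. ((λv. ((λp. q) q)) q)), E={q↦-4}, K=[arg :: addL(-21)]>
[18] <C=7, E={q↦-4}, K=[fun :: addL(-21)]>
[19] <C=((λv. ((λp. q) q)) q), E={z↦7, q↦-4}, K=[addL(-21)]>
[20] <C=(λv. ((λp. q) q)), E={z↦7, q↦-4}, K=[arg :: addL(-21)]>
[21] <C=q, E={z↦7, q↦-4}, K=[fun :: addL(-21)]>
[22] <C=((λp. q) q), E={v↦-4, z↦7, q↦-4}, K=[addL(-21)]>
[23] <C=(λp. q), E={v↦-4, z↦7, q↦-4}, K=[arg :: addL(-21)]>
[24] <C=q, E={v↦-4, z↦7, q↦-4}, K=[fun :: addL(-21)]>
[25] <C=q, E={p↦-4, v↦-4, z↦7, q↦-4}, K=[addL(-21)]>
→ final value -25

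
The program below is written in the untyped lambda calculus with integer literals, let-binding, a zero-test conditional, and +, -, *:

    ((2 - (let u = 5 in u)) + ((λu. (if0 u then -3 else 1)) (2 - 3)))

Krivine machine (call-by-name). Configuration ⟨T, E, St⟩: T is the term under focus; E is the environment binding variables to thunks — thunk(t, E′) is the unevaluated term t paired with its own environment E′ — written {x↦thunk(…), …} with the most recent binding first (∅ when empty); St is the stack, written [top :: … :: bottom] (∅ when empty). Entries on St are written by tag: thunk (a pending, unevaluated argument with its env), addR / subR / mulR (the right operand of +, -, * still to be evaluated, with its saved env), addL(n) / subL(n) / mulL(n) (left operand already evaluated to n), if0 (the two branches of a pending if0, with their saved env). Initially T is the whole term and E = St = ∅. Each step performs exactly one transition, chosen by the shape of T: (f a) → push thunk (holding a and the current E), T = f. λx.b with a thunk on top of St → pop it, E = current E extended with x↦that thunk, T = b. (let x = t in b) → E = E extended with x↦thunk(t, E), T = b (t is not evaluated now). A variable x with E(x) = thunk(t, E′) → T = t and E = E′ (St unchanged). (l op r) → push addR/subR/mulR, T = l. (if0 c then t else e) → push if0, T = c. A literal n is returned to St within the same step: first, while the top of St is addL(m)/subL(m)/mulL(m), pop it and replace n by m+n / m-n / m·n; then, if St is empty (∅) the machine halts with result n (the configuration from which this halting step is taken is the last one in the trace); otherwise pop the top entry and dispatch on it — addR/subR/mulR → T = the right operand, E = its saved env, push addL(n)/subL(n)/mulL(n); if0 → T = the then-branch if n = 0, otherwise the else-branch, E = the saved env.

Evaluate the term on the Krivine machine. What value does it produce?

Answer: -2

Derivation:
step 0: <T=((2 - (let u = 5 in u)) + ((λu. (if0 u then -3 else 1)) (2 - 3))), E=∅, St=∅>
step 1: <T=(2 - (let u = 5 in u)), E=∅, St=[addR]>
step 2: <T=2, E=∅, St=[subR :: addR]>
step 3: <T=(let u = 5 in u), E=∅, St=[subL(2) :: addR]>
step 4: <T=u, E={u↦thunk(5, ∅)}, St=[subL(2) :: addR]>
step 5: <T=5, E=∅, St=[subL(2) :: addR]>
step 6: <T=((λu. (if0 u then -3 else 1)) (2 - 3)), E=∅, St=[addL(-3)]>
step 7: <T=(λu. (if0 u then -3 else 1)), E=∅, St=[thunk :: addL(-3)]>
step 8: <T=(if0 u then -3 else 1), E={u↦thunk((2 - 3), ∅)}, St=[addL(-3)]>
step 9: <T=u, E={u↦thunk((2 - 3), ∅)}, St=[if0 :: addL(-3)]>
step 10: <T=(2 - 3), E=∅, St=[if0 :: addL(-3)]>
step 11: <T=2, E=∅, St=[subR :: if0 :: addL(-3)]>
step 12: <T=3, E=∅, St=[subL(2) :: if0 :: addL(-3)]>
step 13: <T=1, E={u↦thunk((2 - 3), ∅)}, St=[addL(-3)]>
→ final value -2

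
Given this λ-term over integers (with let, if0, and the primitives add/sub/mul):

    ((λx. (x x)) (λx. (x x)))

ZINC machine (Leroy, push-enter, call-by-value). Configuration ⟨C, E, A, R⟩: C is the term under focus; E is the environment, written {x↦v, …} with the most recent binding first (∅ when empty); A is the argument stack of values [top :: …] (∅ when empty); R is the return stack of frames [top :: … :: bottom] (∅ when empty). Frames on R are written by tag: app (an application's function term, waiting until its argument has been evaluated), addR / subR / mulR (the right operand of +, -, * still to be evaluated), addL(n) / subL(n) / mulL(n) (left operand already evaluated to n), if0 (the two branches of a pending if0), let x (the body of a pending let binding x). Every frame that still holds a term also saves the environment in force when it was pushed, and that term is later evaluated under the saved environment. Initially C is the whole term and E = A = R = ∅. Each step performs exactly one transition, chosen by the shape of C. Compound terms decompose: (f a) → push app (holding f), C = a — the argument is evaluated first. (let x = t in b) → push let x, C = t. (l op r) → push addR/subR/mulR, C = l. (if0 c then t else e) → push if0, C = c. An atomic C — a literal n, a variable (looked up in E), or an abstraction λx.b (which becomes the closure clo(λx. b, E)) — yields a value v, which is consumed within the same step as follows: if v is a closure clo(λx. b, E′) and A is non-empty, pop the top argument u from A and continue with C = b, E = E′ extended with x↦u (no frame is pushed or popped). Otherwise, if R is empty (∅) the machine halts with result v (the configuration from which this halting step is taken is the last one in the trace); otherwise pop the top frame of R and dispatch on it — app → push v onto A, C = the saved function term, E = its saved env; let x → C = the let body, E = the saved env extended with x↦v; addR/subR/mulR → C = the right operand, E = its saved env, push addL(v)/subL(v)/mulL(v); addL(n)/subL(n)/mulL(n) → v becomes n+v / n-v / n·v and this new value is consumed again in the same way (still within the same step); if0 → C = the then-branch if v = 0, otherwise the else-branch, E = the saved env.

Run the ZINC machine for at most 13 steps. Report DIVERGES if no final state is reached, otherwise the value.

step 0: ⟨C=((λx. (x x)) (λx. (x x))); E=∅; A=∅; R=∅⟩
step 1: ⟨C=(λx. (x x)); E=∅; A=∅; R=[app]⟩
step 2: ⟨C=(λx. (x x)); E=∅; A=[clo(λx. (x x), ∅)]; R=∅⟩
step 3: ⟨C=(x x); E={x↦clo(λx. (x x), ∅)}; A=∅; R=∅⟩
step 4: ⟨C=x; E={x↦clo(λx. (x x), ∅)}; A=∅; R=[app]⟩
step 5: ⟨C=x; E={x↦clo(λx. (x x), ∅)}; A=[clo(λx. (x x), ∅)]; R=∅⟩
… configuration repeats with period 3 (steps 3–5 recur indefinitely) …

Answer: DIVERGES (no final state within 13 steps)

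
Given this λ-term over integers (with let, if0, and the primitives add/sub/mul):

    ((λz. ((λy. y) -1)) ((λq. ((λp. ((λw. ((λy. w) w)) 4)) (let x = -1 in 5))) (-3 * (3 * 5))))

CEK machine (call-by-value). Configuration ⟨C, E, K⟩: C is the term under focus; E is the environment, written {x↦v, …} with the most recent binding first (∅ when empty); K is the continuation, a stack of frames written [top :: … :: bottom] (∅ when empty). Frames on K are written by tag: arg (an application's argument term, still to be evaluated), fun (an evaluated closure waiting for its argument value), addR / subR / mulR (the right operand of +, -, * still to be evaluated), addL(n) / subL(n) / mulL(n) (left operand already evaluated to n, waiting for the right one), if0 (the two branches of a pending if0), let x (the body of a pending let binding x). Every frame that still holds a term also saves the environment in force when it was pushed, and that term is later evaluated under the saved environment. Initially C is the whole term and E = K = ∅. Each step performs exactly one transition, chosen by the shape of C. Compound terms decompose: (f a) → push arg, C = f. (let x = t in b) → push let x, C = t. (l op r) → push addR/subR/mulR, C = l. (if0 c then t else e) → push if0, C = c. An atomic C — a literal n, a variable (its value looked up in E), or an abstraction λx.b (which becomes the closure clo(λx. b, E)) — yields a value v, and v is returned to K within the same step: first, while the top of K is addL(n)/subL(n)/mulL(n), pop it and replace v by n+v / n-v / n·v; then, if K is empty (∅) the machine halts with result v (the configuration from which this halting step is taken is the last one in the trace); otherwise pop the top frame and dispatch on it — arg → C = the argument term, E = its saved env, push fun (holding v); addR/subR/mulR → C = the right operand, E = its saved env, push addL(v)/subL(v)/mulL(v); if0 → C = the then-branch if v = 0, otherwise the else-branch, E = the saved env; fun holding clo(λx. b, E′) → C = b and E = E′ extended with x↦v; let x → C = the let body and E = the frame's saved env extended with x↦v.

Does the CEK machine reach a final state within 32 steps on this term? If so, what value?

[0] [C=((λz. ((λy. y) -1)) ((λq. ((λp. ((λw. ((λy. w) w)) 4)) (let x = -1 in 5))) (-3 * (3 * 5)))) | E=∅ | K=∅]
[1] [C=(λz. ((λy. y) -1)) | E=∅ | K=[arg]]
[2] [C=((λq. ((λp. ((λw. ((λy. w) w)) 4)) (let x = -1 in 5))) (-3 * (3 * 5))) | E=∅ | K=[fun]]
[3] [C=(λq. ((λp. ((λw. ((λy. w) w)) 4)) (let x = -1 in 5))) | E=∅ | K=[arg :: fun]]
[4] [C=(-3 * (3 * 5)) | E=∅ | K=[fun :: fun]]
[5] [C=-3 | E=∅ | K=[mulR :: fun :: fun]]
[6] [C=(3 * 5) | E=∅ | K=[mulL(-3) :: fun :: fun]]
[7] [C=3 | E=∅ | K=[mulR :: mulL(-3) :: fun :: fun]]
[8] [C=5 | E=∅ | K=[mulL(3) :: mulL(-3) :: fun :: fun]]
[9] [C=((λp. ((λw. ((λy. w) w)) 4)) (let x = -1 in 5)) | E={q↦-45} | K=[fun]]
[10] [C=(λp. ((λw. ((λy. w) w)) 4)) | E={q↦-45} | K=[arg :: fun]]
[11] [C=(let x = -1 in 5) | E={q↦-45} | K=[fun :: fun]]
[12] [C=-1 | E={q↦-45} | K=[let x :: fun :: fun]]
[13] [C=5 | E={x↦-1, q↦-45} | K=[fun :: fun]]
[14] [C=((λw. ((λy. w) w)) 4) | E={p↦5, q↦-45} | K=[fun]]
[15] [C=(λw. ((λy. w) w)) | E={p↦5, q↦-45} | K=[arg :: fun]]
[16] [C=4 | E={p↦5, q↦-45} | K=[fun :: fun]]
[17] [C=((λy. w) w) | E={w↦4, p↦5, q↦-45} | K=[fun]]
[18] [C=(λy. w) | E={w↦4, p↦5, q↦-45} | K=[arg :: fun]]
[19] [C=w | E={w↦4, p↦5, q↦-45} | K=[fun :: fun]]
[20] [C=w | E={y↦4, w↦4, p↦5, q↦-45} | K=[fun]]
[21] [C=((λy. y) -1) | E={z↦4} | K=∅]
[22] [C=(λy. y) | E={z↦4} | K=[arg]]
[23] [C=-1 | E={z↦4} | K=[fun]]
[24] [C=y | E={y↦-1, z↦4} | K=∅]
→ final value -1

Answer: -1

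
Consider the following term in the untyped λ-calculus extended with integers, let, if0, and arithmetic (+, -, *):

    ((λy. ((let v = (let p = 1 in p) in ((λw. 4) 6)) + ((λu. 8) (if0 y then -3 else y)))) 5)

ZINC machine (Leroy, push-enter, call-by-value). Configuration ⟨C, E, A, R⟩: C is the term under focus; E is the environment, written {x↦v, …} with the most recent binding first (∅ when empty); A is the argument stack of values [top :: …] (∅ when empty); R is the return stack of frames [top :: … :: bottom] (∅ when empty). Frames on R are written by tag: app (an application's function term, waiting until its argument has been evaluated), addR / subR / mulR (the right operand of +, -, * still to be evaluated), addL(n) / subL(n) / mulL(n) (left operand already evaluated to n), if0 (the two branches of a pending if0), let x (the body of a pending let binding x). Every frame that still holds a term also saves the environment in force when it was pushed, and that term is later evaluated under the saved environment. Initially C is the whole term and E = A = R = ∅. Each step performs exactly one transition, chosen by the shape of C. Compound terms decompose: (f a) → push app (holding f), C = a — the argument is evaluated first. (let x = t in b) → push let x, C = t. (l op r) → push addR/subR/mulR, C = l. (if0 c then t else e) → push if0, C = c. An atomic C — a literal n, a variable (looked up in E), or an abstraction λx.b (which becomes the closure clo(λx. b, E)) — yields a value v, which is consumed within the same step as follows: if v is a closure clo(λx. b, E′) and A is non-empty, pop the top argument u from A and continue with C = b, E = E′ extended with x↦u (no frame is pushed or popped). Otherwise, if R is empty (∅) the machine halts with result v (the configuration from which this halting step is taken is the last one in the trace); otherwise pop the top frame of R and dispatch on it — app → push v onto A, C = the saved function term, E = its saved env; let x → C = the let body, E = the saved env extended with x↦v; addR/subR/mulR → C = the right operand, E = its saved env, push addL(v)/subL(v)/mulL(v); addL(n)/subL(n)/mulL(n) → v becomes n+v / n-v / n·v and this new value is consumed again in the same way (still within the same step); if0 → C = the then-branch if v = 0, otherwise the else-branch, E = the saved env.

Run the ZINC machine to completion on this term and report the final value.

Answer: 12

Derivation:
step 0: [C=((λy. ((let v = (let p = 1 in p) in ((λw. 4) 6)) + ((λu. 8) (if0 y then -3 else y)))) 5) | E=∅ | A=∅ | R=∅]
step 1: [C=5 | E=∅ | A=∅ | R=[app]]
step 2: [C=(λy. ((let v = (let p = 1 in p) in ((λw. 4) 6)) + ((λu. 8) (if0 y then -3 else y)))) | E=∅ | A=[5] | R=∅]
step 3: [C=((let v = (let p = 1 in p) in ((λw. 4) 6)) + ((λu. 8) (if0 y then -3 else y))) | E={y↦5} | A=∅ | R=∅]
step 4: [C=(let v = (let p = 1 in p) in ((λw. 4) 6)) | E={y↦5} | A=∅ | R=[addR]]
step 5: [C=(let p = 1 in p) | E={y↦5} | A=∅ | R=[let v :: addR]]
step 6: [C=1 | E={y↦5} | A=∅ | R=[let p :: let v :: addR]]
step 7: [C=p | E={p↦1, y↦5} | A=∅ | R=[let v :: addR]]
step 8: [C=((λw. 4) 6) | E={v↦1, y↦5} | A=∅ | R=[addR]]
step 9: [C=6 | E={v↦1, y↦5} | A=∅ | R=[app :: addR]]
step 10: [C=(λw. 4) | E={v↦1, y↦5} | A=[6] | R=[addR]]
step 11: [C=4 | E={w↦6, v↦1, y↦5} | A=∅ | R=[addR]]
step 12: [C=((λu. 8) (if0 y then -3 else y)) | E={y↦5} | A=∅ | R=[addL(4)]]
step 13: [C=(if0 y then -3 else y) | E={y↦5} | A=∅ | R=[app :: addL(4)]]
step 14: [C=y | E={y↦5} | A=∅ | R=[if0 :: app :: addL(4)]]
step 15: [C=y | E={y↦5} | A=∅ | R=[app :: addL(4)]]
step 16: [C=(λu. 8) | E={y↦5} | A=[5] | R=[addL(4)]]
step 17: [C=8 | E={u↦5, y↦5} | A=∅ | R=[addL(4)]]
→ final value 12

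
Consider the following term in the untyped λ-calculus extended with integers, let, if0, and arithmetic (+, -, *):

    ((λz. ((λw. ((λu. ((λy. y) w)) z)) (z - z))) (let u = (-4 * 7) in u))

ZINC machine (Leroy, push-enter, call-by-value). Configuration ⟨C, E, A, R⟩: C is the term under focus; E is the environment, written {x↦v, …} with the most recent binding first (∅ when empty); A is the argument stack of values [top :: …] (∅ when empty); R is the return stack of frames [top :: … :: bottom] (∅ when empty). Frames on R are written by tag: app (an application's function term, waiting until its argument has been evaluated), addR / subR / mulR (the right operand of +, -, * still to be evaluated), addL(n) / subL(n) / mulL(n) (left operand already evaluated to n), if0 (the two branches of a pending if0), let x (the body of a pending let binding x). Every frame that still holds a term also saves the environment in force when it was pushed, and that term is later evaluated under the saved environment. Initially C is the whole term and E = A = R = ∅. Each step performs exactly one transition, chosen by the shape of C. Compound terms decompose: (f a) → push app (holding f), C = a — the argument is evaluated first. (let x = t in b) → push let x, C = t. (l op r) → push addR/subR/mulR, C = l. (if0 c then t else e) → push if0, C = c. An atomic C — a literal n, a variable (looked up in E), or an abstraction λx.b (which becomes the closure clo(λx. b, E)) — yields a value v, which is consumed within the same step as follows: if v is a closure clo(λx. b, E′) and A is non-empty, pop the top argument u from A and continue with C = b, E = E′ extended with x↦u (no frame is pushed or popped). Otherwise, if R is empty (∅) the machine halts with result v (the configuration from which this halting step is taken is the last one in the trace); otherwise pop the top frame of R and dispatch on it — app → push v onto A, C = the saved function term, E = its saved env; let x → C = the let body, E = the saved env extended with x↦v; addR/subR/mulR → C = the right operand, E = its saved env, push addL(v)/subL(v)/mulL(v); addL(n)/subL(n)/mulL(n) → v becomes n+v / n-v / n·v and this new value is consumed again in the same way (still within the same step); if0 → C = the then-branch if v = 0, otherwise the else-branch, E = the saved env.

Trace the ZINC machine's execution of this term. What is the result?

Answer: 0

Machine steps:
step 0: <C=((λz. ((λw. ((λu. ((λy. y) w)) z)) (z - z))) (let u = (-4 * 7) in u)), E=∅, A=∅, R=∅>
step 1: <C=(let u = (-4 * 7) in u), E=∅, A=∅, R=[app]>
step 2: <C=(-4 * 7), E=∅, A=∅, R=[let u :: app]>
step 3: <C=-4, E=∅, A=∅, R=[mulR :: let u :: app]>
step 4: <C=7, E=∅, A=∅, R=[mulL(-4) :: let u :: app]>
step 5: <C=u, E={u↦-28}, A=∅, R=[app]>
step 6: <C=(λz. ((λw. ((λu. ((λy. y) w)) z)) (z - z))), E=∅, A=[-28], R=∅>
step 7: <C=((λw. ((λu. ((λy. y) w)) z)) (z - z)), E={z↦-28}, A=∅, R=∅>
step 8: <C=(z - z), E={z↦-28}, A=∅, R=[app]>
step 9: <C=z, E={z↦-28}, A=∅, R=[subR :: app]>
step 10: <C=z, E={z↦-28}, A=∅, R=[subL(-28) :: app]>
step 11: <C=(λw. ((λu. ((λy. y) w)) z)), E={z↦-28}, A=[0], R=∅>
step 12: <C=((λu. ((λy. y) w)) z), E={w↦0, z↦-28}, A=∅, R=∅>
step 13: <C=z, E={w↦0, z↦-28}, A=∅, R=[app]>
step 14: <C=(λu. ((λy. y) w)), E={w↦0, z↦-28}, A=[-28], R=∅>
step 15: <C=((λy. y) w), E={u↦-28, w↦0, z↦-28}, A=∅, R=∅>
step 16: <C=w, E={u↦-28, w↦0, z↦-28}, A=∅, R=[app]>
step 17: <C=(λy. y), E={u↦-28, w↦0, z↦-28}, A=[0], R=∅>
step 18: <C=y, E={y↦0, u↦-28, w↦0, z↦-28}, A=∅, R=∅>
→ final value 0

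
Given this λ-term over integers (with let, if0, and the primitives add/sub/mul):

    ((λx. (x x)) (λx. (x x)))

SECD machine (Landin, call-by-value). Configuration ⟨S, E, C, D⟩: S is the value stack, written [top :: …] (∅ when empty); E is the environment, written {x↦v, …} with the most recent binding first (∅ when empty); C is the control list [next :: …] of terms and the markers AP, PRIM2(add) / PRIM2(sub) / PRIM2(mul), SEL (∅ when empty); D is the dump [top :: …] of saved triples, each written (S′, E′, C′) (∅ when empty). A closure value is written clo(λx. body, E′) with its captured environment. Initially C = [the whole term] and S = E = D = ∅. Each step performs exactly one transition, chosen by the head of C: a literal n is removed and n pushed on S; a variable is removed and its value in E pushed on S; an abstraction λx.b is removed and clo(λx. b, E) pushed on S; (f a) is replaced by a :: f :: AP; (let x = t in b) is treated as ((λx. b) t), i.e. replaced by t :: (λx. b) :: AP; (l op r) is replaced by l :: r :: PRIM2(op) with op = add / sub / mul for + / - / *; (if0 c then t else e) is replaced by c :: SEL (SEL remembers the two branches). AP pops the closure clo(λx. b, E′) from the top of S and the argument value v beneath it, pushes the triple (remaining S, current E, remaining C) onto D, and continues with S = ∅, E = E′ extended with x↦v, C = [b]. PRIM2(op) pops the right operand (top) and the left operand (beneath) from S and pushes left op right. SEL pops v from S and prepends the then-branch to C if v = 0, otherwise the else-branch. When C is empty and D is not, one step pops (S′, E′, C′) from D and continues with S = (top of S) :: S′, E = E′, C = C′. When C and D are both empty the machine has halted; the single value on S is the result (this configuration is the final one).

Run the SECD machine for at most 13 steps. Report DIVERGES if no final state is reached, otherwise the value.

[0] ⟨S=∅; E=∅; C=[((λx. (x x)) (λx. (x x)))]; D=∅⟩
[1] ⟨S=∅; E=∅; C=[(λx. (x x)) :: (λx. (x x)) :: AP]; D=∅⟩
[2] ⟨S=[clo(λx. (x x), ∅)]; E=∅; C=[(λx. (x x)) :: AP]; D=∅⟩
[3] ⟨S=[clo(λx. (x x), ∅) :: clo(λx. (x x), ∅)]; E=∅; C=[AP]; D=∅⟩
[4] ⟨S=∅; E={x↦clo(λx. (x x), ∅)}; C=[(x x)]; D=[(∅, ∅, ∅)]⟩
[5] ⟨S=∅; E={x↦clo(λx. (x x), ∅)}; C=[x :: x :: AP]; D=[(∅, ∅, ∅)]⟩
[6] ⟨S=[clo(λx. (x x), ∅)]; E={x↦clo(λx. (x x), ∅)}; C=[x :: AP]; D=[(∅, ∅, ∅)]⟩
[7] ⟨S=[clo(λx. (x x), ∅) :: clo(λx. (x x), ∅)]; E={x↦clo(λx. (x x), ∅)}; C=[AP]; D=[(∅, ∅, ∅)]⟩
[8] ⟨S=∅; E={x↦clo(λx. (x x), ∅)}; C=[(x x)]; D=[(∅, {x↦clo(λx. (x x), ∅)}, ∅) :: (∅, ∅, ∅)]⟩
[9] ⟨S=∅; E={x↦clo(λx. (x x), ∅)}; C=[x :: x :: AP]; D=[(∅, {x↦clo(λx. (x x), ∅)}, ∅) :: (∅, ∅, ∅)]⟩
[10] ⟨S=[clo(λx. (x x), ∅)]; E={x↦clo(λx. (x x), ∅)}; C=[x :: AP]; D=[(∅, {x↦clo(λx. (x x), ∅)}, ∅) :: (∅, ∅, ∅)]⟩
[11] ⟨S=[clo(λx. (x x), ∅) :: clo(λx. (x x), ∅)]; E={x↦clo(λx. (x x), ∅)}; C=[AP]; D=[(∅, {x↦clo(λx. (x x), ∅)}, ∅) :: (∅, ∅, ∅)]⟩
[12] ⟨S=∅; E={x↦clo(λx. (x x), ∅)}; C=[(x x)]; D=[(∅, {x↦clo(λx. (x x), ∅)}, ∅) :: (∅, {x↦clo(λx. (x x), ∅)}, ∅) :: (∅, ∅, ∅)]⟩
[13] ⟨S=∅; E={x↦clo(λx. (x x), ∅)}; C=[x :: x :: AP]; D=[(∅, {x↦clo(λx. (x x), ∅)}, ∅) :: (∅, {x↦clo(λx. (x x), ∅)}, ∅) :: (∅, ∅, ∅)]⟩
→ 13 transitions taken and the configuration is still not final: no result within 13 steps

Answer: DIVERGES (no final state within 13 steps)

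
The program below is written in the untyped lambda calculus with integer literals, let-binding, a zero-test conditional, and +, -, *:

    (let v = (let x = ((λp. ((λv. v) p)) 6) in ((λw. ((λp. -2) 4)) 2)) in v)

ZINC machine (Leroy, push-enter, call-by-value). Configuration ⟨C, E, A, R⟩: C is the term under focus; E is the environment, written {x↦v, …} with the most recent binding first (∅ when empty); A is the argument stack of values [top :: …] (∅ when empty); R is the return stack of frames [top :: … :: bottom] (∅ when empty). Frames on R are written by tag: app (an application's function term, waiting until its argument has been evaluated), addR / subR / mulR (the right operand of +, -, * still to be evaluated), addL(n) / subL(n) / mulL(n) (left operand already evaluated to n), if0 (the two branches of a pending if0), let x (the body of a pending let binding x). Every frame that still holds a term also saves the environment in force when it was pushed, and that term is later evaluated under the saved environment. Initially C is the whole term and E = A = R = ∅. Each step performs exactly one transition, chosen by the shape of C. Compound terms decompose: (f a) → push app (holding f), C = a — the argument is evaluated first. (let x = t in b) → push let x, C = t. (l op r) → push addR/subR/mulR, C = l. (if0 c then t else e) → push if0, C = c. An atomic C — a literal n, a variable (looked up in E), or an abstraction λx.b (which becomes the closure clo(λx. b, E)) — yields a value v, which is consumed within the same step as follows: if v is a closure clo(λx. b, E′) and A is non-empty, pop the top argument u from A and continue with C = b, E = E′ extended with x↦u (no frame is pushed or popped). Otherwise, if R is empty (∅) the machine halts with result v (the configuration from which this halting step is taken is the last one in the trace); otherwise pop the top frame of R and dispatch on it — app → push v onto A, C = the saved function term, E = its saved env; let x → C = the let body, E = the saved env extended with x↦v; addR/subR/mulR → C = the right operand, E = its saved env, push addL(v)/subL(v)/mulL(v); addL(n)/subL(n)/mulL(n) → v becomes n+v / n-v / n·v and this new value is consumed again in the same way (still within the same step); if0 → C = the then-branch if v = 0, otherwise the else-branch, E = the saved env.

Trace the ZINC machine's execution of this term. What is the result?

Answer: -2

Execution trace:
t=0: ⟨C=(let v = (let x = ((λp. ((λv. v) p)) 6) in ((λw. ((λp. -2) 4)) 2)) in v); E=∅; A=∅; R=∅⟩
t=1: ⟨C=(let x = ((λp. ((λv. v) p)) 6) in ((λw. ((λp. -2) 4)) 2)); E=∅; A=∅; R=[let v]⟩
t=2: ⟨C=((λp. ((λv. v) p)) 6); E=∅; A=∅; R=[let x :: let v]⟩
t=3: ⟨C=6; E=∅; A=∅; R=[app :: let x :: let v]⟩
t=4: ⟨C=(λp. ((λv. v) p)); E=∅; A=[6]; R=[let x :: let v]⟩
t=5: ⟨C=((λv. v) p); E={p↦6}; A=∅; R=[let x :: let v]⟩
t=6: ⟨C=p; E={p↦6}; A=∅; R=[app :: let x :: let v]⟩
t=7: ⟨C=(λv. v); E={p↦6}; A=[6]; R=[let x :: let v]⟩
t=8: ⟨C=v; E={v↦6, p↦6}; A=∅; R=[let x :: let v]⟩
t=9: ⟨C=((λw. ((λp. -2) 4)) 2); E={x↦6}; A=∅; R=[let v]⟩
t=10: ⟨C=2; E={x↦6}; A=∅; R=[app :: let v]⟩
t=11: ⟨C=(λw. ((λp. -2) 4)); E={x↦6}; A=[2]; R=[let v]⟩
t=12: ⟨C=((λp. -2) 4); E={w↦2, x↦6}; A=∅; R=[let v]⟩
t=13: ⟨C=4; E={w↦2, x↦6}; A=∅; R=[app :: let v]⟩
t=14: ⟨C=(λp. -2); E={w↦2, x↦6}; A=[4]; R=[let v]⟩
t=15: ⟨C=-2; E={p↦4, w↦2, x↦6}; A=∅; R=[let v]⟩
t=16: ⟨C=v; E={v↦-2}; A=∅; R=∅⟩
→ final value -2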